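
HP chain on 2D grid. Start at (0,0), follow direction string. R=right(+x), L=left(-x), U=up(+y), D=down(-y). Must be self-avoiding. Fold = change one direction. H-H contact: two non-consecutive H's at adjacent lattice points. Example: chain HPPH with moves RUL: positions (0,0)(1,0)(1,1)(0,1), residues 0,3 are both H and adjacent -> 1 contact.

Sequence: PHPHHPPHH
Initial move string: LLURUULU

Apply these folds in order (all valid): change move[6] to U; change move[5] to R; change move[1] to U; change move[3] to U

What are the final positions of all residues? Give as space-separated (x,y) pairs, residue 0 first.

Answer: (0,0) (-1,0) (-1,1) (-1,2) (-1,3) (-1,4) (0,4) (0,5) (0,6)

Derivation:
Initial moves: LLURUULU
Fold: move[6]->U => LLURUUUU (positions: [(0, 0), (-1, 0), (-2, 0), (-2, 1), (-1, 1), (-1, 2), (-1, 3), (-1, 4), (-1, 5)])
Fold: move[5]->R => LLURURUU (positions: [(0, 0), (-1, 0), (-2, 0), (-2, 1), (-1, 1), (-1, 2), (0, 2), (0, 3), (0, 4)])
Fold: move[1]->U => LUURURUU (positions: [(0, 0), (-1, 0), (-1, 1), (-1, 2), (0, 2), (0, 3), (1, 3), (1, 4), (1, 5)])
Fold: move[3]->U => LUUUURUU (positions: [(0, 0), (-1, 0), (-1, 1), (-1, 2), (-1, 3), (-1, 4), (0, 4), (0, 5), (0, 6)])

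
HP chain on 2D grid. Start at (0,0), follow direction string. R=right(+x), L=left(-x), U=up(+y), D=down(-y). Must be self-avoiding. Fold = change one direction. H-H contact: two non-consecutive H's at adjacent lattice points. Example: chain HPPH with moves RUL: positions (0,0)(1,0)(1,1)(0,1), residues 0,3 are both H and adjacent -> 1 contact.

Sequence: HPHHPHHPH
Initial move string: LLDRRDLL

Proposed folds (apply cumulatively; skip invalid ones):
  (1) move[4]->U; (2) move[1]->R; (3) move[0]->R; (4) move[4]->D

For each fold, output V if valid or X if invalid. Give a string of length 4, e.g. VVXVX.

Answer: XXXV

Derivation:
Initial: LLDRRDLL -> [(0, 0), (-1, 0), (-2, 0), (-2, -1), (-1, -1), (0, -1), (0, -2), (-1, -2), (-2, -2)]
Fold 1: move[4]->U => LLDRUDLL INVALID (collision), skipped
Fold 2: move[1]->R => LRDRRDLL INVALID (collision), skipped
Fold 3: move[0]->R => RLDRRDLL INVALID (collision), skipped
Fold 4: move[4]->D => LLDRDDLL VALID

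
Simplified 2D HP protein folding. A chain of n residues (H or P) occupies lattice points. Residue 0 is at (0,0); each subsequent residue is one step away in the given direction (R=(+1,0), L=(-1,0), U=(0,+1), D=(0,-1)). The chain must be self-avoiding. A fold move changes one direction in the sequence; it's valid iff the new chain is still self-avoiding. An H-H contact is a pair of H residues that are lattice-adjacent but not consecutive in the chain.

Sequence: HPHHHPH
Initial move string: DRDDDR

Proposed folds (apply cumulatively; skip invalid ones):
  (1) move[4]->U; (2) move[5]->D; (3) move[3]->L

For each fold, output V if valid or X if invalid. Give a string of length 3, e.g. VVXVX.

Answer: XVV

Derivation:
Initial: DRDDDR -> [(0, 0), (0, -1), (1, -1), (1, -2), (1, -3), (1, -4), (2, -4)]
Fold 1: move[4]->U => DRDDUR INVALID (collision), skipped
Fold 2: move[5]->D => DRDDDD VALID
Fold 3: move[3]->L => DRDLDD VALID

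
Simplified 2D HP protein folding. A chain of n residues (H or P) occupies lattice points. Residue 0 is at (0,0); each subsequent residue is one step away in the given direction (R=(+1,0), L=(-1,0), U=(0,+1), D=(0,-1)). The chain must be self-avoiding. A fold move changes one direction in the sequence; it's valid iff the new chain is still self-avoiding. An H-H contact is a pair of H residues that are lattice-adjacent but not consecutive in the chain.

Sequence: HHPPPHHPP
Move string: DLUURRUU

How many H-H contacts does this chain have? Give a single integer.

Answer: 1

Derivation:
Positions: [(0, 0), (0, -1), (-1, -1), (-1, 0), (-1, 1), (0, 1), (1, 1), (1, 2), (1, 3)]
H-H contact: residue 0 @(0,0) - residue 5 @(0, 1)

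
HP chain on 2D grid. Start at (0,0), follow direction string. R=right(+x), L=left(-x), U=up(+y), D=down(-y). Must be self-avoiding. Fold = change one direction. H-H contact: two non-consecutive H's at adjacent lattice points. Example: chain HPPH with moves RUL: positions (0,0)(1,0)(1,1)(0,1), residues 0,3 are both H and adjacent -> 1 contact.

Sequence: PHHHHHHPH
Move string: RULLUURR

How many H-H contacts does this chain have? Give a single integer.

Answer: 0

Derivation:
Positions: [(0, 0), (1, 0), (1, 1), (0, 1), (-1, 1), (-1, 2), (-1, 3), (0, 3), (1, 3)]
No H-H contacts found.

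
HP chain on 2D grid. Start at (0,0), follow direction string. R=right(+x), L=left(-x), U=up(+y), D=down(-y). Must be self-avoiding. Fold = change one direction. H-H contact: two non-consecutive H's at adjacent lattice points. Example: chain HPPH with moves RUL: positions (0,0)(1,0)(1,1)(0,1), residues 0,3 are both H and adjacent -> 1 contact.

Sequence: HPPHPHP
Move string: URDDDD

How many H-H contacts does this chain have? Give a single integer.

Positions: [(0, 0), (0, 1), (1, 1), (1, 0), (1, -1), (1, -2), (1, -3)]
H-H contact: residue 0 @(0,0) - residue 3 @(1, 0)

Answer: 1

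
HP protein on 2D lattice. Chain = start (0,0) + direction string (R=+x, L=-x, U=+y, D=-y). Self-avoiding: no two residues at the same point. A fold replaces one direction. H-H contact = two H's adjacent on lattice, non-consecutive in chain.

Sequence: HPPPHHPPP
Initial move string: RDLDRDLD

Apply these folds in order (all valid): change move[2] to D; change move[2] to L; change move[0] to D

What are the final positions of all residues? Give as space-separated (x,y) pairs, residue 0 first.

Initial moves: RDLDRDLD
Fold: move[2]->D => RDDDRDLD (positions: [(0, 0), (1, 0), (1, -1), (1, -2), (1, -3), (2, -3), (2, -4), (1, -4), (1, -5)])
Fold: move[2]->L => RDLDRDLD (positions: [(0, 0), (1, 0), (1, -1), (0, -1), (0, -2), (1, -2), (1, -3), (0, -3), (0, -4)])
Fold: move[0]->D => DDLDRDLD (positions: [(0, 0), (0, -1), (0, -2), (-1, -2), (-1, -3), (0, -3), (0, -4), (-1, -4), (-1, -5)])

Answer: (0,0) (0,-1) (0,-2) (-1,-2) (-1,-3) (0,-3) (0,-4) (-1,-4) (-1,-5)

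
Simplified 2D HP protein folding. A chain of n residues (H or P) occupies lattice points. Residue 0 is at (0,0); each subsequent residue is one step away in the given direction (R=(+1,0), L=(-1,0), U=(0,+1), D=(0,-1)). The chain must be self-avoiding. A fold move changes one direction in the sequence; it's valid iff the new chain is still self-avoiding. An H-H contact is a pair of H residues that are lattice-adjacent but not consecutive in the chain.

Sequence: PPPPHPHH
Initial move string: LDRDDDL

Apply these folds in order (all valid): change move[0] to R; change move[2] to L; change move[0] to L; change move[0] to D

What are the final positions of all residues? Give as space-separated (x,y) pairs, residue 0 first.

Initial moves: LDRDDDL
Fold: move[0]->R => RDRDDDL (positions: [(0, 0), (1, 0), (1, -1), (2, -1), (2, -2), (2, -3), (2, -4), (1, -4)])
Fold: move[2]->L => RDLDDDL (positions: [(0, 0), (1, 0), (1, -1), (0, -1), (0, -2), (0, -3), (0, -4), (-1, -4)])
Fold: move[0]->L => LDLDDDL (positions: [(0, 0), (-1, 0), (-1, -1), (-2, -1), (-2, -2), (-2, -3), (-2, -4), (-3, -4)])
Fold: move[0]->D => DDLDDDL (positions: [(0, 0), (0, -1), (0, -2), (-1, -2), (-1, -3), (-1, -4), (-1, -5), (-2, -5)])

Answer: (0,0) (0,-1) (0,-2) (-1,-2) (-1,-3) (-1,-4) (-1,-5) (-2,-5)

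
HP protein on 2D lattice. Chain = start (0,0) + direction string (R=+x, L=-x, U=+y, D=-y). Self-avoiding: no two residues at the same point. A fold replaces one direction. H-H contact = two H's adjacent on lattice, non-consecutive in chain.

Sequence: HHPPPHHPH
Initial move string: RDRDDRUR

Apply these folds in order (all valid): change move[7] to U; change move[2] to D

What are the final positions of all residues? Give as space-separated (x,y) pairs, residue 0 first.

Answer: (0,0) (1,0) (1,-1) (1,-2) (1,-3) (1,-4) (2,-4) (2,-3) (2,-2)

Derivation:
Initial moves: RDRDDRUR
Fold: move[7]->U => RDRDDRUU (positions: [(0, 0), (1, 0), (1, -1), (2, -1), (2, -2), (2, -3), (3, -3), (3, -2), (3, -1)])
Fold: move[2]->D => RDDDDRUU (positions: [(0, 0), (1, 0), (1, -1), (1, -2), (1, -3), (1, -4), (2, -4), (2, -3), (2, -2)])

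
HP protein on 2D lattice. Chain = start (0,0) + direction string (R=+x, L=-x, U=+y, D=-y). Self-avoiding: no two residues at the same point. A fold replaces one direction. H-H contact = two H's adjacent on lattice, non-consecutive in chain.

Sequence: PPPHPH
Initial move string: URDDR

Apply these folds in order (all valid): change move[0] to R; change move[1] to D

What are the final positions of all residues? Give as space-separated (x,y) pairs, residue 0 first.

Initial moves: URDDR
Fold: move[0]->R => RRDDR (positions: [(0, 0), (1, 0), (2, 0), (2, -1), (2, -2), (3, -2)])
Fold: move[1]->D => RDDDR (positions: [(0, 0), (1, 0), (1, -1), (1, -2), (1, -3), (2, -3)])

Answer: (0,0) (1,0) (1,-1) (1,-2) (1,-3) (2,-3)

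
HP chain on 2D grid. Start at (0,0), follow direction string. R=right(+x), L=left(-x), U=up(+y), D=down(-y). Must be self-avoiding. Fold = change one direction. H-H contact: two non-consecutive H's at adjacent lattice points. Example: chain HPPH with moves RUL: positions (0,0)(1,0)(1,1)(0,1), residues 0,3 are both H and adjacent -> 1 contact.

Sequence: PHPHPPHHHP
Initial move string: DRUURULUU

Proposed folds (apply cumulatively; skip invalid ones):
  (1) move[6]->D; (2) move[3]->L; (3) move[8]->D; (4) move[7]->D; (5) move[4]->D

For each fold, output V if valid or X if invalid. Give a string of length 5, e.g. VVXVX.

Answer: XXXXX

Derivation:
Initial: DRUURULUU -> [(0, 0), (0, -1), (1, -1), (1, 0), (1, 1), (2, 1), (2, 2), (1, 2), (1, 3), (1, 4)]
Fold 1: move[6]->D => DRUURUDUU INVALID (collision), skipped
Fold 2: move[3]->L => DRULRULUU INVALID (collision), skipped
Fold 3: move[8]->D => DRUURULUD INVALID (collision), skipped
Fold 4: move[7]->D => DRUURULDU INVALID (collision), skipped
Fold 5: move[4]->D => DRUUDULUU INVALID (collision), skipped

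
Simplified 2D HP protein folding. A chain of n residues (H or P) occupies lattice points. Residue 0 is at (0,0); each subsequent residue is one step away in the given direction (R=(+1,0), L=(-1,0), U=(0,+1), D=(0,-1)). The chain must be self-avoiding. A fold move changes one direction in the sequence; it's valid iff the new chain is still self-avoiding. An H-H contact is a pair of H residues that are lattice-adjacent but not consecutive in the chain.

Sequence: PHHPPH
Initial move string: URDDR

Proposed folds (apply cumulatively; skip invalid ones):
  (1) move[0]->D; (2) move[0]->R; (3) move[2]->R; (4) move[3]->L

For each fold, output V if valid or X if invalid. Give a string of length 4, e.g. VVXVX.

Answer: VVVX

Derivation:
Initial: URDDR -> [(0, 0), (0, 1), (1, 1), (1, 0), (1, -1), (2, -1)]
Fold 1: move[0]->D => DRDDR VALID
Fold 2: move[0]->R => RRDDR VALID
Fold 3: move[2]->R => RRRDR VALID
Fold 4: move[3]->L => RRRLR INVALID (collision), skipped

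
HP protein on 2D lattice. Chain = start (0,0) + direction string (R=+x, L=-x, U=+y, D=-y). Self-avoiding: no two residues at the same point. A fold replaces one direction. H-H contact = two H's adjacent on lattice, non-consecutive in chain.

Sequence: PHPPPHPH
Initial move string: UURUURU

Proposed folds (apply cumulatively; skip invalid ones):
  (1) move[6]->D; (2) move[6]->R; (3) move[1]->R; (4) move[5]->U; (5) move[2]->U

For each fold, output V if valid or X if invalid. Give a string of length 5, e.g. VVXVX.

Initial: UURUURU -> [(0, 0), (0, 1), (0, 2), (1, 2), (1, 3), (1, 4), (2, 4), (2, 5)]
Fold 1: move[6]->D => UURUURD VALID
Fold 2: move[6]->R => UURUURR VALID
Fold 3: move[1]->R => URRUURR VALID
Fold 4: move[5]->U => URRUUUR VALID
Fold 5: move[2]->U => URUUUUR VALID

Answer: VVVVV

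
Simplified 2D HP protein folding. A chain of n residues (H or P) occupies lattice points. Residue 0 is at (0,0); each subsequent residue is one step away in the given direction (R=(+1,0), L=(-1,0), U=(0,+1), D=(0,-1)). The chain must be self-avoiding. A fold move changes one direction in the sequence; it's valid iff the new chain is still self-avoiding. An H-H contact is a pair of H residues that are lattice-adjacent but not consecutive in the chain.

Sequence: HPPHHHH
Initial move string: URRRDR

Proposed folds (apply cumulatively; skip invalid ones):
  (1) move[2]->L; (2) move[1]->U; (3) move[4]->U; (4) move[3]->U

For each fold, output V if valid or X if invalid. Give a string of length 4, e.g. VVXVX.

Answer: XVVV

Derivation:
Initial: URRRDR -> [(0, 0), (0, 1), (1, 1), (2, 1), (3, 1), (3, 0), (4, 0)]
Fold 1: move[2]->L => URLRDR INVALID (collision), skipped
Fold 2: move[1]->U => UURRDR VALID
Fold 3: move[4]->U => UURRUR VALID
Fold 4: move[3]->U => UURUUR VALID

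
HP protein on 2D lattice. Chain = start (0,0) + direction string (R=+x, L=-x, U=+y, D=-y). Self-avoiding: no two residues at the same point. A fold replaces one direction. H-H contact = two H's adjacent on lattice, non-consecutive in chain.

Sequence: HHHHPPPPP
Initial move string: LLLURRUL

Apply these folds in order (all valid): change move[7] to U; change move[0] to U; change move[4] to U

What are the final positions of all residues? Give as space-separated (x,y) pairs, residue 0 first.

Initial moves: LLLURRUL
Fold: move[7]->U => LLLURRUU (positions: [(0, 0), (-1, 0), (-2, 0), (-3, 0), (-3, 1), (-2, 1), (-1, 1), (-1, 2), (-1, 3)])
Fold: move[0]->U => ULLURRUU (positions: [(0, 0), (0, 1), (-1, 1), (-2, 1), (-2, 2), (-1, 2), (0, 2), (0, 3), (0, 4)])
Fold: move[4]->U => ULLUURUU (positions: [(0, 0), (0, 1), (-1, 1), (-2, 1), (-2, 2), (-2, 3), (-1, 3), (-1, 4), (-1, 5)])

Answer: (0,0) (0,1) (-1,1) (-2,1) (-2,2) (-2,3) (-1,3) (-1,4) (-1,5)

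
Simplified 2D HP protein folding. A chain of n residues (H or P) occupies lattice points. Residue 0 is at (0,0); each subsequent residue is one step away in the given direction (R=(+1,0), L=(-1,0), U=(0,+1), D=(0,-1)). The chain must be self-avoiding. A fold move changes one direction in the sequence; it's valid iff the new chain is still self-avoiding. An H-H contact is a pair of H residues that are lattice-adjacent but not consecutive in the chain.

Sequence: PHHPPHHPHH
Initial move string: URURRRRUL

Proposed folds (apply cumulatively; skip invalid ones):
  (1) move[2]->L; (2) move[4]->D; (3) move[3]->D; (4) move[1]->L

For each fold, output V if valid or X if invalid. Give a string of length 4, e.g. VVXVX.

Initial: URURRRRUL -> [(0, 0), (0, 1), (1, 1), (1, 2), (2, 2), (3, 2), (4, 2), (5, 2), (5, 3), (4, 3)]
Fold 1: move[2]->L => URLRRRRUL INVALID (collision), skipped
Fold 2: move[4]->D => URURDRRUL VALID
Fold 3: move[3]->D => URUDDRRUL INVALID (collision), skipped
Fold 4: move[1]->L => ULURDRRUL INVALID (collision), skipped

Answer: XVXX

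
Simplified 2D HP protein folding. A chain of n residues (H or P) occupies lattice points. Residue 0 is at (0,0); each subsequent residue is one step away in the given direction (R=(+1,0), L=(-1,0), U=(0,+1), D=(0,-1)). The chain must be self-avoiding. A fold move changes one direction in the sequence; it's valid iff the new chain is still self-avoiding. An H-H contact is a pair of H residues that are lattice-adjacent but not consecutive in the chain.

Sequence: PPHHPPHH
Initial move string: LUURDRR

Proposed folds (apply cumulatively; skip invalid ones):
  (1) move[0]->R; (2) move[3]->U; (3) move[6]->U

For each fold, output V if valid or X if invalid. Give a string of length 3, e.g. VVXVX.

Answer: VXV

Derivation:
Initial: LUURDRR -> [(0, 0), (-1, 0), (-1, 1), (-1, 2), (0, 2), (0, 1), (1, 1), (2, 1)]
Fold 1: move[0]->R => RUURDRR VALID
Fold 2: move[3]->U => RUUUDRR INVALID (collision), skipped
Fold 3: move[6]->U => RUURDRU VALID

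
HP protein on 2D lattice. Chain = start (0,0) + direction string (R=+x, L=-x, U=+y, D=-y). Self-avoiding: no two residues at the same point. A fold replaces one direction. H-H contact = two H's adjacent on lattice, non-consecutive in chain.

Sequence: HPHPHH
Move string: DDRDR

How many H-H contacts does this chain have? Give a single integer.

Answer: 0

Derivation:
Positions: [(0, 0), (0, -1), (0, -2), (1, -2), (1, -3), (2, -3)]
No H-H contacts found.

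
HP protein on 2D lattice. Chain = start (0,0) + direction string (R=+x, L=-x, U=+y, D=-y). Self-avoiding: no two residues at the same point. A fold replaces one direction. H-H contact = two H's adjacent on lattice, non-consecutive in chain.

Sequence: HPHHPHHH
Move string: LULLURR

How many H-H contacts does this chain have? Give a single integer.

Answer: 2

Derivation:
Positions: [(0, 0), (-1, 0), (-1, 1), (-2, 1), (-3, 1), (-3, 2), (-2, 2), (-1, 2)]
H-H contact: residue 2 @(-1,1) - residue 7 @(-1, 2)
H-H contact: residue 3 @(-2,1) - residue 6 @(-2, 2)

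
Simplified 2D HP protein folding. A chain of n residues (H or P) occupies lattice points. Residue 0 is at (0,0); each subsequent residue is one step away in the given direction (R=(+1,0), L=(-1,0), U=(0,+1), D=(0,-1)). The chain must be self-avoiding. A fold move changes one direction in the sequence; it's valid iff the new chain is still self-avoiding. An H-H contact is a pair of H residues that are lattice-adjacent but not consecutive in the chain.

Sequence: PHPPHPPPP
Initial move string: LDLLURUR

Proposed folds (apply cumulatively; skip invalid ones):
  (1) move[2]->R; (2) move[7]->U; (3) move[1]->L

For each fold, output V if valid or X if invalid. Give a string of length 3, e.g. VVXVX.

Initial: LDLLURUR -> [(0, 0), (-1, 0), (-1, -1), (-2, -1), (-3, -1), (-3, 0), (-2, 0), (-2, 1), (-1, 1)]
Fold 1: move[2]->R => LDRLURUR INVALID (collision), skipped
Fold 2: move[7]->U => LDLLURUU VALID
Fold 3: move[1]->L => LLLLURUU VALID

Answer: XVV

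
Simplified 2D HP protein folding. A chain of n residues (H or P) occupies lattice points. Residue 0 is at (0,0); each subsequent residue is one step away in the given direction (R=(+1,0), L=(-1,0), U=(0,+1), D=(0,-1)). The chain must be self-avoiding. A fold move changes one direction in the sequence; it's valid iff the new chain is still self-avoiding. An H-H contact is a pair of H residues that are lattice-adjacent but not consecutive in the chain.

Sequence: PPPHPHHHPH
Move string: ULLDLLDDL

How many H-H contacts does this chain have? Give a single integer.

Positions: [(0, 0), (0, 1), (-1, 1), (-2, 1), (-2, 0), (-3, 0), (-4, 0), (-4, -1), (-4, -2), (-5, -2)]
No H-H contacts found.

Answer: 0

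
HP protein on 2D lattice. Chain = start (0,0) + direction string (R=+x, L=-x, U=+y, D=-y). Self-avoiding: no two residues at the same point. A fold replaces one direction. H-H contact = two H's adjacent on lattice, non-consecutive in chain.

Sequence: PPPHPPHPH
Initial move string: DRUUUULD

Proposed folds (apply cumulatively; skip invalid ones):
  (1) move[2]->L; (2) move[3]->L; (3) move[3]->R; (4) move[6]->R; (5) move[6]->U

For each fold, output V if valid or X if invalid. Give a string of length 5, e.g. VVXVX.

Answer: XXVVX

Derivation:
Initial: DRUUUULD -> [(0, 0), (0, -1), (1, -1), (1, 0), (1, 1), (1, 2), (1, 3), (0, 3), (0, 2)]
Fold 1: move[2]->L => DRLUUULD INVALID (collision), skipped
Fold 2: move[3]->L => DRULUULD INVALID (collision), skipped
Fold 3: move[3]->R => DRURUULD VALID
Fold 4: move[6]->R => DRURUURD VALID
Fold 5: move[6]->U => DRURUUUD INVALID (collision), skipped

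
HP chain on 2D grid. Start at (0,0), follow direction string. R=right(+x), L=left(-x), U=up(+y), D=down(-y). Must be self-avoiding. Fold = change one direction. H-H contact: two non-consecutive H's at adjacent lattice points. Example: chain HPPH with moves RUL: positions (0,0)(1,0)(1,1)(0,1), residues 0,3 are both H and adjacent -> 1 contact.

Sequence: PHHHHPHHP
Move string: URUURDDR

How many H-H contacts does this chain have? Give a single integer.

Positions: [(0, 0), (0, 1), (1, 1), (1, 2), (1, 3), (2, 3), (2, 2), (2, 1), (3, 1)]
H-H contact: residue 2 @(1,1) - residue 7 @(2, 1)
H-H contact: residue 3 @(1,2) - residue 6 @(2, 2)

Answer: 2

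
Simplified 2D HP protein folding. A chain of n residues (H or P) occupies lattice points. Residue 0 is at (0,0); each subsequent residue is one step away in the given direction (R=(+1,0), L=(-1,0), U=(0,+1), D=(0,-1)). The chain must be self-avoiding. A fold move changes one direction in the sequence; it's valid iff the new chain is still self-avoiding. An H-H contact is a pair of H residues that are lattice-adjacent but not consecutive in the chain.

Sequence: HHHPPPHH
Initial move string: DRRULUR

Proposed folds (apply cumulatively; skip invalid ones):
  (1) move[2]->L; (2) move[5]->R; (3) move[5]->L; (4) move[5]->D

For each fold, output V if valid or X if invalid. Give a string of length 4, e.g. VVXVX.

Initial: DRRULUR -> [(0, 0), (0, -1), (1, -1), (2, -1), (2, 0), (1, 0), (1, 1), (2, 1)]
Fold 1: move[2]->L => DRLULUR INVALID (collision), skipped
Fold 2: move[5]->R => DRRULRR INVALID (collision), skipped
Fold 3: move[5]->L => DRRULLR INVALID (collision), skipped
Fold 4: move[5]->D => DRRULDR INVALID (collision), skipped

Answer: XXXX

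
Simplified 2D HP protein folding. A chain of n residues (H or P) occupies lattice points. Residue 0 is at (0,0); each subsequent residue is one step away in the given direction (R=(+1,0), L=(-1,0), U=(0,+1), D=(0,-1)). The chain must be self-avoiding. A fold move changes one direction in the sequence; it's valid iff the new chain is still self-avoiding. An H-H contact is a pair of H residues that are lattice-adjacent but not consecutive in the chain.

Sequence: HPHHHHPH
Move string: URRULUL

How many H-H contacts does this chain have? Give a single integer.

Answer: 1

Derivation:
Positions: [(0, 0), (0, 1), (1, 1), (2, 1), (2, 2), (1, 2), (1, 3), (0, 3)]
H-H contact: residue 2 @(1,1) - residue 5 @(1, 2)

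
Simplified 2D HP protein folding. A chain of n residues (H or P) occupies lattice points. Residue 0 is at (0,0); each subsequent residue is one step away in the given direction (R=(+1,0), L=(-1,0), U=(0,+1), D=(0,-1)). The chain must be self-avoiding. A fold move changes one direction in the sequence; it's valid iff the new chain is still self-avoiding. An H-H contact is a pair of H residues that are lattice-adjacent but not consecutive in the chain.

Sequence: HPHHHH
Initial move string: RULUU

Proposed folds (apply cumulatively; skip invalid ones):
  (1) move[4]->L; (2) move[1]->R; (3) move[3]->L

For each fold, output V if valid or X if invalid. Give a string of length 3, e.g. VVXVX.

Initial: RULUU -> [(0, 0), (1, 0), (1, 1), (0, 1), (0, 2), (0, 3)]
Fold 1: move[4]->L => RULUL VALID
Fold 2: move[1]->R => RRLUL INVALID (collision), skipped
Fold 3: move[3]->L => RULLL VALID

Answer: VXV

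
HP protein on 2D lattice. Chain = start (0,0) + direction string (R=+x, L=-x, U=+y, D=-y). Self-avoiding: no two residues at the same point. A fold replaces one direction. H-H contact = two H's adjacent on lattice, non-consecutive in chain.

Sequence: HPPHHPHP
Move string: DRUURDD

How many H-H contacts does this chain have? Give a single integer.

Answer: 2

Derivation:
Positions: [(0, 0), (0, -1), (1, -1), (1, 0), (1, 1), (2, 1), (2, 0), (2, -1)]
H-H contact: residue 0 @(0,0) - residue 3 @(1, 0)
H-H contact: residue 3 @(1,0) - residue 6 @(2, 0)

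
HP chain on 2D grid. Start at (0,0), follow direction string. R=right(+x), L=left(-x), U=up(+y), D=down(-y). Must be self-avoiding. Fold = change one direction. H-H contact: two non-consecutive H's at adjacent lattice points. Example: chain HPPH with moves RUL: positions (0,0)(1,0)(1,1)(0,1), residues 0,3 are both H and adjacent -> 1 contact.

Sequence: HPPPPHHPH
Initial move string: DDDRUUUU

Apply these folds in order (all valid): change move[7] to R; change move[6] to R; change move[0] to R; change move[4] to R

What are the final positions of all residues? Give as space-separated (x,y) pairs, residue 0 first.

Initial moves: DDDRUUUU
Fold: move[7]->R => DDDRUUUR (positions: [(0, 0), (0, -1), (0, -2), (0, -3), (1, -3), (1, -2), (1, -1), (1, 0), (2, 0)])
Fold: move[6]->R => DDDRUURR (positions: [(0, 0), (0, -1), (0, -2), (0, -3), (1, -3), (1, -2), (1, -1), (2, -1), (3, -1)])
Fold: move[0]->R => RDDRUURR (positions: [(0, 0), (1, 0), (1, -1), (1, -2), (2, -2), (2, -1), (2, 0), (3, 0), (4, 0)])
Fold: move[4]->R => RDDRRURR (positions: [(0, 0), (1, 0), (1, -1), (1, -2), (2, -2), (3, -2), (3, -1), (4, -1), (5, -1)])

Answer: (0,0) (1,0) (1,-1) (1,-2) (2,-2) (3,-2) (3,-1) (4,-1) (5,-1)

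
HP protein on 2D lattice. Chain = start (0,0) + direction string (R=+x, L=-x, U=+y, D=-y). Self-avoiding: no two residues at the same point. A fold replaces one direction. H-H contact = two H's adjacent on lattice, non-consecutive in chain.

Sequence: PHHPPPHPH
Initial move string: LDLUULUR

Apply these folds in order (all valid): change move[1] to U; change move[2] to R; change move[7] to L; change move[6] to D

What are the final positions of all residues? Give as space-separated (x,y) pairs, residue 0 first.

Initial moves: LDLUULUR
Fold: move[1]->U => LULUULUR (positions: [(0, 0), (-1, 0), (-1, 1), (-2, 1), (-2, 2), (-2, 3), (-3, 3), (-3, 4), (-2, 4)])
Fold: move[2]->R => LURUULUR (positions: [(0, 0), (-1, 0), (-1, 1), (0, 1), (0, 2), (0, 3), (-1, 3), (-1, 4), (0, 4)])
Fold: move[7]->L => LURUULUL (positions: [(0, 0), (-1, 0), (-1, 1), (0, 1), (0, 2), (0, 3), (-1, 3), (-1, 4), (-2, 4)])
Fold: move[6]->D => LURUULDL (positions: [(0, 0), (-1, 0), (-1, 1), (0, 1), (0, 2), (0, 3), (-1, 3), (-1, 2), (-2, 2)])

Answer: (0,0) (-1,0) (-1,1) (0,1) (0,2) (0,3) (-1,3) (-1,2) (-2,2)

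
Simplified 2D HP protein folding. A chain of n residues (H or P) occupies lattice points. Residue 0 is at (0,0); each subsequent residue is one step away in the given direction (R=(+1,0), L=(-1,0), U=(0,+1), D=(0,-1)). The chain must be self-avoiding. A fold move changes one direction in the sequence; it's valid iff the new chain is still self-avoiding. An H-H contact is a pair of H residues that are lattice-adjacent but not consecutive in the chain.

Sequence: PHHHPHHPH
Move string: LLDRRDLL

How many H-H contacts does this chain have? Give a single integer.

Answer: 1

Derivation:
Positions: [(0, 0), (-1, 0), (-2, 0), (-2, -1), (-1, -1), (0, -1), (0, -2), (-1, -2), (-2, -2)]
H-H contact: residue 3 @(-2,-1) - residue 8 @(-2, -2)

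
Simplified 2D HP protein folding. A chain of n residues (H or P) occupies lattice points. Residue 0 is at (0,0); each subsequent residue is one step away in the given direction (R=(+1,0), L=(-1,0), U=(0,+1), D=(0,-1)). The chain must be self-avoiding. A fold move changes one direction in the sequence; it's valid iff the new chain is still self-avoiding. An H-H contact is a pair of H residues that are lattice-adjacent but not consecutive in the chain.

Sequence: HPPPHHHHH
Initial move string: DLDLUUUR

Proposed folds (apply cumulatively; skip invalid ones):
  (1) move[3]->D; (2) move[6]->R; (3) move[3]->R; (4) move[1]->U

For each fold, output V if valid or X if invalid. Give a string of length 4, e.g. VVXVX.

Answer: XXXX

Derivation:
Initial: DLDLUUUR -> [(0, 0), (0, -1), (-1, -1), (-1, -2), (-2, -2), (-2, -1), (-2, 0), (-2, 1), (-1, 1)]
Fold 1: move[3]->D => DLDDUUUR INVALID (collision), skipped
Fold 2: move[6]->R => DLDLUURR INVALID (collision), skipped
Fold 3: move[3]->R => DLDRUUUR INVALID (collision), skipped
Fold 4: move[1]->U => DUDLUUUR INVALID (collision), skipped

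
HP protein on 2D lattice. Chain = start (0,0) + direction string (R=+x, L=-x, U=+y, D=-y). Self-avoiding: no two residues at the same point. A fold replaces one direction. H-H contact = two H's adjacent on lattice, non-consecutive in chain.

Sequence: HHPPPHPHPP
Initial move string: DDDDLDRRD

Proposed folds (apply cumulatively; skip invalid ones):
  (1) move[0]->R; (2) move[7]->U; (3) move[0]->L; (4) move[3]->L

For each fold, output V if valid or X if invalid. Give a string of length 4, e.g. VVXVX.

Initial: DDDDLDRRD -> [(0, 0), (0, -1), (0, -2), (0, -3), (0, -4), (-1, -4), (-1, -5), (0, -5), (1, -5), (1, -6)]
Fold 1: move[0]->R => RDDDLDRRD VALID
Fold 2: move[7]->U => RDDDLDRUD INVALID (collision), skipped
Fold 3: move[0]->L => LDDDLDRRD VALID
Fold 4: move[3]->L => LDDLLDRRD VALID

Answer: VXVV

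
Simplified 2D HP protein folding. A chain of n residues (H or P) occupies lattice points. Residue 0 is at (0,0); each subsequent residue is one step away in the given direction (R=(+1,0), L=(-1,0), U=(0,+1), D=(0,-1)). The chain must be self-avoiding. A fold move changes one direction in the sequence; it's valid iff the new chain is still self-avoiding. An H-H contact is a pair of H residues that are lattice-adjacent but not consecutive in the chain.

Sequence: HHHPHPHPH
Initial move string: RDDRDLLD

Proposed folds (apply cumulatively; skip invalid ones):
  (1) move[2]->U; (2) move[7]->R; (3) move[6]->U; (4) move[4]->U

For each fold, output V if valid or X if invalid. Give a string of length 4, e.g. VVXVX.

Answer: XXXX

Derivation:
Initial: RDDRDLLD -> [(0, 0), (1, 0), (1, -1), (1, -2), (2, -2), (2, -3), (1, -3), (0, -3), (0, -4)]
Fold 1: move[2]->U => RDURDLLD INVALID (collision), skipped
Fold 2: move[7]->R => RDDRDLLR INVALID (collision), skipped
Fold 3: move[6]->U => RDDRDLUD INVALID (collision), skipped
Fold 4: move[4]->U => RDDRULLD INVALID (collision), skipped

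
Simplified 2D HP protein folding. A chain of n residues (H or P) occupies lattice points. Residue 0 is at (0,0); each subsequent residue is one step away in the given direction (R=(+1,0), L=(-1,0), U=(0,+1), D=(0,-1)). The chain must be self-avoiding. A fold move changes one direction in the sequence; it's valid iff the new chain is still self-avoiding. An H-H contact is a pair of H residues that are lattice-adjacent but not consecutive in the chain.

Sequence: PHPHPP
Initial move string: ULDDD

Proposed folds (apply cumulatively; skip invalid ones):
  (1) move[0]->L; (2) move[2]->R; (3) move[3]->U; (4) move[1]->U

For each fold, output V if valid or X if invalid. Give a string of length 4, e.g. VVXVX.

Answer: VXXX

Derivation:
Initial: ULDDD -> [(0, 0), (0, 1), (-1, 1), (-1, 0), (-1, -1), (-1, -2)]
Fold 1: move[0]->L => LLDDD VALID
Fold 2: move[2]->R => LLRDD INVALID (collision), skipped
Fold 3: move[3]->U => LLDUD INVALID (collision), skipped
Fold 4: move[1]->U => LUDDD INVALID (collision), skipped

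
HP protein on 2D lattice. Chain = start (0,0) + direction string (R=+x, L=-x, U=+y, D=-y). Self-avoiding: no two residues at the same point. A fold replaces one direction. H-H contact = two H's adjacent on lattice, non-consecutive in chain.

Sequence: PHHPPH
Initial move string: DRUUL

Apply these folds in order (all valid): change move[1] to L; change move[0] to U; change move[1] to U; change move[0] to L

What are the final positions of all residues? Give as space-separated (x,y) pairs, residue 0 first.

Initial moves: DRUUL
Fold: move[1]->L => DLUUL (positions: [(0, 0), (0, -1), (-1, -1), (-1, 0), (-1, 1), (-2, 1)])
Fold: move[0]->U => ULUUL (positions: [(0, 0), (0, 1), (-1, 1), (-1, 2), (-1, 3), (-2, 3)])
Fold: move[1]->U => UUUUL (positions: [(0, 0), (0, 1), (0, 2), (0, 3), (0, 4), (-1, 4)])
Fold: move[0]->L => LUUUL (positions: [(0, 0), (-1, 0), (-1, 1), (-1, 2), (-1, 3), (-2, 3)])

Answer: (0,0) (-1,0) (-1,1) (-1,2) (-1,3) (-2,3)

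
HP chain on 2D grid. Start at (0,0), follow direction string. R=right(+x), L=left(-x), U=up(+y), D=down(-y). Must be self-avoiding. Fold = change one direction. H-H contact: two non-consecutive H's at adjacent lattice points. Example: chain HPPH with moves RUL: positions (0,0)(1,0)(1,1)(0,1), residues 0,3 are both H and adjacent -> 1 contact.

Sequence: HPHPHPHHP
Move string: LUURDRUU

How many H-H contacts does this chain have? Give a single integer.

Answer: 1

Derivation:
Positions: [(0, 0), (-1, 0), (-1, 1), (-1, 2), (0, 2), (0, 1), (1, 1), (1, 2), (1, 3)]
H-H contact: residue 4 @(0,2) - residue 7 @(1, 2)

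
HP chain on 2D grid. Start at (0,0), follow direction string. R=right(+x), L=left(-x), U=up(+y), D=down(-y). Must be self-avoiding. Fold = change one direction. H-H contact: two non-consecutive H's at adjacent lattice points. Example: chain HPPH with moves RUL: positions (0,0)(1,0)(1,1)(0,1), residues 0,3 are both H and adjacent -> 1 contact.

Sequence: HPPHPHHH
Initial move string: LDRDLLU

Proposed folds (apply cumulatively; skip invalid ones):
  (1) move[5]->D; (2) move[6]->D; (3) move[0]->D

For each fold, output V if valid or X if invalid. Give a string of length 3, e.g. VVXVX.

Initial: LDRDLLU -> [(0, 0), (-1, 0), (-1, -1), (0, -1), (0, -2), (-1, -2), (-2, -2), (-2, -1)]
Fold 1: move[5]->D => LDRDLDU INVALID (collision), skipped
Fold 2: move[6]->D => LDRDLLD VALID
Fold 3: move[0]->D => DDRDLLD VALID

Answer: XVV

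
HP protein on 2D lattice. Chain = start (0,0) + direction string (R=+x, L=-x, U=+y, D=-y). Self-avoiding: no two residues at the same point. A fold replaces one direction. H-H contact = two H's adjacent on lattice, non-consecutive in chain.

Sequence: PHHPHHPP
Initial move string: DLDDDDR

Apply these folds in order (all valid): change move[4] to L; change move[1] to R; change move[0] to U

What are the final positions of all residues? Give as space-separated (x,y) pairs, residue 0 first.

Initial moves: DLDDDDR
Fold: move[4]->L => DLDDLDR (positions: [(0, 0), (0, -1), (-1, -1), (-1, -2), (-1, -3), (-2, -3), (-2, -4), (-1, -4)])
Fold: move[1]->R => DRDDLDR (positions: [(0, 0), (0, -1), (1, -1), (1, -2), (1, -3), (0, -3), (0, -4), (1, -4)])
Fold: move[0]->U => URDDLDR (positions: [(0, 0), (0, 1), (1, 1), (1, 0), (1, -1), (0, -1), (0, -2), (1, -2)])

Answer: (0,0) (0,1) (1,1) (1,0) (1,-1) (0,-1) (0,-2) (1,-2)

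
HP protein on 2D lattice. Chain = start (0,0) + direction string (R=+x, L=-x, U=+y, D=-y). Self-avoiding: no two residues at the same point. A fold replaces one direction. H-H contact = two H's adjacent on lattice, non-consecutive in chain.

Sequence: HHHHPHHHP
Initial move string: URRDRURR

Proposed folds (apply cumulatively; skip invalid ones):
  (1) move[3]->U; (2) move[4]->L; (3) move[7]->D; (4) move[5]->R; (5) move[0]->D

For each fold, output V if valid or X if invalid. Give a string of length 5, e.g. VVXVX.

Answer: VVXXV

Derivation:
Initial: URRDRURR -> [(0, 0), (0, 1), (1, 1), (2, 1), (2, 0), (3, 0), (3, 1), (4, 1), (5, 1)]
Fold 1: move[3]->U => URRURURR VALID
Fold 2: move[4]->L => URRULURR VALID
Fold 3: move[7]->D => URRULURD INVALID (collision), skipped
Fold 4: move[5]->R => URRULRRR INVALID (collision), skipped
Fold 5: move[0]->D => DRRULURR VALID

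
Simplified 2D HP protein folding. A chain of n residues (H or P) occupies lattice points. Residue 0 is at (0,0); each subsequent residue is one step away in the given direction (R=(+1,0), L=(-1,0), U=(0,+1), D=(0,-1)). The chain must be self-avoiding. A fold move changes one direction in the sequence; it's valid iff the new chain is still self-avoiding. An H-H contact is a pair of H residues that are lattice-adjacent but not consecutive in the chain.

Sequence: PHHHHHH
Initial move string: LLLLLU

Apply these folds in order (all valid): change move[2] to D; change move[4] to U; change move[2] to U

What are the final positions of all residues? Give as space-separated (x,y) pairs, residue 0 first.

Answer: (0,0) (-1,0) (-2,0) (-2,1) (-3,1) (-3,2) (-3,3)

Derivation:
Initial moves: LLLLLU
Fold: move[2]->D => LLDLLU (positions: [(0, 0), (-1, 0), (-2, 0), (-2, -1), (-3, -1), (-4, -1), (-4, 0)])
Fold: move[4]->U => LLDLUU (positions: [(0, 0), (-1, 0), (-2, 0), (-2, -1), (-3, -1), (-3, 0), (-3, 1)])
Fold: move[2]->U => LLULUU (positions: [(0, 0), (-1, 0), (-2, 0), (-2, 1), (-3, 1), (-3, 2), (-3, 3)])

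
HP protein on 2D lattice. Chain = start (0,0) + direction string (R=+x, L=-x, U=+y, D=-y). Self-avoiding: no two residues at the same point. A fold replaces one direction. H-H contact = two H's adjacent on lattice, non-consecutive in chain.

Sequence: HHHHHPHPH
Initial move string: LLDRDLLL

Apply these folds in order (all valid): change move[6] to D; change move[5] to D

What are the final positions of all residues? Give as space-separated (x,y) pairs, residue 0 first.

Initial moves: LLDRDLLL
Fold: move[6]->D => LLDRDLDL (positions: [(0, 0), (-1, 0), (-2, 0), (-2, -1), (-1, -1), (-1, -2), (-2, -2), (-2, -3), (-3, -3)])
Fold: move[5]->D => LLDRDDDL (positions: [(0, 0), (-1, 0), (-2, 0), (-2, -1), (-1, -1), (-1, -2), (-1, -3), (-1, -4), (-2, -4)])

Answer: (0,0) (-1,0) (-2,0) (-2,-1) (-1,-1) (-1,-2) (-1,-3) (-1,-4) (-2,-4)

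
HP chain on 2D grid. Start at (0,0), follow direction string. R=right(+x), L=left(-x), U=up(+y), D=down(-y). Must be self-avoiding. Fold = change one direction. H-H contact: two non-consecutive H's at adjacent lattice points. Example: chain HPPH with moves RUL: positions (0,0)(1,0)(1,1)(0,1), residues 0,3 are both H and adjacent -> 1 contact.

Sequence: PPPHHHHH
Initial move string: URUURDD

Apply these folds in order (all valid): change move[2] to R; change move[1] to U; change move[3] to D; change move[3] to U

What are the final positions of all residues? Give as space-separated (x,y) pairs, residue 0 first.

Initial moves: URUURDD
Fold: move[2]->R => URRURDD (positions: [(0, 0), (0, 1), (1, 1), (2, 1), (2, 2), (3, 2), (3, 1), (3, 0)])
Fold: move[1]->U => UURURDD (positions: [(0, 0), (0, 1), (0, 2), (1, 2), (1, 3), (2, 3), (2, 2), (2, 1)])
Fold: move[3]->D => UURDRDD (positions: [(0, 0), (0, 1), (0, 2), (1, 2), (1, 1), (2, 1), (2, 0), (2, -1)])
Fold: move[3]->U => UURURDD (positions: [(0, 0), (0, 1), (0, 2), (1, 2), (1, 3), (2, 3), (2, 2), (2, 1)])

Answer: (0,0) (0,1) (0,2) (1,2) (1,3) (2,3) (2,2) (2,1)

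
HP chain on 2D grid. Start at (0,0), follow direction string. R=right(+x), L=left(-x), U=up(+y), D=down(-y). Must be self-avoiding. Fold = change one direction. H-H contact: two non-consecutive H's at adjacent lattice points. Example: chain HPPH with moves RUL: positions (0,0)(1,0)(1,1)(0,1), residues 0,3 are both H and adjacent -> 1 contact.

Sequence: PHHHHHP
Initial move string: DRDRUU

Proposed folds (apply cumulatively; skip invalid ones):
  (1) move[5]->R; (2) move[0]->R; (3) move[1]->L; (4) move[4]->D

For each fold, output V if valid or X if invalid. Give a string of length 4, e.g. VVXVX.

Initial: DRDRUU -> [(0, 0), (0, -1), (1, -1), (1, -2), (2, -2), (2, -1), (2, 0)]
Fold 1: move[5]->R => DRDRUR VALID
Fold 2: move[0]->R => RRDRUR VALID
Fold 3: move[1]->L => RLDRUR INVALID (collision), skipped
Fold 4: move[4]->D => RRDRDR VALID

Answer: VVXV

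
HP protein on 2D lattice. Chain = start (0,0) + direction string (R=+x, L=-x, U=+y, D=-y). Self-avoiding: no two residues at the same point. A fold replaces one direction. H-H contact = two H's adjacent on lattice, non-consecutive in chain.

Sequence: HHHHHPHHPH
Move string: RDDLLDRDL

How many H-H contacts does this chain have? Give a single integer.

Positions: [(0, 0), (1, 0), (1, -1), (1, -2), (0, -2), (-1, -2), (-1, -3), (0, -3), (0, -4), (-1, -4)]
H-H contact: residue 4 @(0,-2) - residue 7 @(0, -3)
H-H contact: residue 6 @(-1,-3) - residue 9 @(-1, -4)

Answer: 2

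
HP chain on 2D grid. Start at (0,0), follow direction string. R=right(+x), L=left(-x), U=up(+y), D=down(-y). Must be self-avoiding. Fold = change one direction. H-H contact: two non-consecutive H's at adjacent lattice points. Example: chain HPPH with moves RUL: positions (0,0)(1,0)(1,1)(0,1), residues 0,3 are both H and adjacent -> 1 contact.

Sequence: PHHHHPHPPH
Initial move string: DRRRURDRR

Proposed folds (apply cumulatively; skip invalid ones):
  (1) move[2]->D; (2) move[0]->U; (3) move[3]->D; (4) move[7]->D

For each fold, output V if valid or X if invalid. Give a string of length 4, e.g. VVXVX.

Answer: VVXV

Derivation:
Initial: DRRRURDRR -> [(0, 0), (0, -1), (1, -1), (2, -1), (3, -1), (3, 0), (4, 0), (4, -1), (5, -1), (6, -1)]
Fold 1: move[2]->D => DRDRURDRR VALID
Fold 2: move[0]->U => URDRURDRR VALID
Fold 3: move[3]->D => URDDURDRR INVALID (collision), skipped
Fold 4: move[7]->D => URDRURDDR VALID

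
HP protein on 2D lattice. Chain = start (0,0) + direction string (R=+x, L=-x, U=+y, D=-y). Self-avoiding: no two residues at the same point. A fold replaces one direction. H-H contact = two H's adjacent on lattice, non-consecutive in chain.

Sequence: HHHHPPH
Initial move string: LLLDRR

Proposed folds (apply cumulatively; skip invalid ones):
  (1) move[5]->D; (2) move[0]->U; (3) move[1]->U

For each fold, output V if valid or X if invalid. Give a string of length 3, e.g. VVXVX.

Answer: VVX

Derivation:
Initial: LLLDRR -> [(0, 0), (-1, 0), (-2, 0), (-3, 0), (-3, -1), (-2, -1), (-1, -1)]
Fold 1: move[5]->D => LLLDRD VALID
Fold 2: move[0]->U => ULLDRD VALID
Fold 3: move[1]->U => UULDRD INVALID (collision), skipped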